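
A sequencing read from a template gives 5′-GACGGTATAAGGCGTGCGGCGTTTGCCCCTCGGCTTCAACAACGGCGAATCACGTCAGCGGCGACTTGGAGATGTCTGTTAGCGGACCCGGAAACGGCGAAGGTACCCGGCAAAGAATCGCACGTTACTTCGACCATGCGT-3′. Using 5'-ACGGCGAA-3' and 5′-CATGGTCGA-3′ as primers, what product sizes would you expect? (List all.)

The forward primer ACGGCGAA matches the top strand at positions 42–49, 94–101.
The reverse primer's reverse complement is TCGACCATG, matching at positions 130–138.
Each forward site pairs with the reverse site to give a product ending at position 138: sizes 97, 45 bp.

97 bp, 45 bp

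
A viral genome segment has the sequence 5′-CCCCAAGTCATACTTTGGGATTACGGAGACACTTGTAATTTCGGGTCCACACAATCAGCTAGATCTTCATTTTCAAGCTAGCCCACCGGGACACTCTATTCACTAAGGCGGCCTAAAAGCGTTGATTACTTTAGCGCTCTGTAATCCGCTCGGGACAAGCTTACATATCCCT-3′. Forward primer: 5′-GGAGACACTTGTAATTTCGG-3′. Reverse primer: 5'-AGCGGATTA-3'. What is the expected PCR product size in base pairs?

126 bp

The forward primer matches the template at positions 25–44.
Taking the reverse complement of AGCGGATTA gives TAATCCGCT, found at positions 142–150 on the template; the primer anneals here to the top strand with its 3' end pointing upstream.
Product length = (reverse-primer end) − (forward-primer start) + 1 = 150 − 25 + 1 = 126 bp.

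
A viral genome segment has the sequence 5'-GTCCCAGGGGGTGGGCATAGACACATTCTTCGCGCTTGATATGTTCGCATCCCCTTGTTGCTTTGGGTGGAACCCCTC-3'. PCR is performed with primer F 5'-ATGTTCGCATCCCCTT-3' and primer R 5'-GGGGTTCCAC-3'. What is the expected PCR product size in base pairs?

Scanning the template, ATGTTCGCATCCCCTT occurs at positions 41–56; this primer anneals to the bottom strand there with its 3' end pointing downstream.
Reverse complement of the reverse primer: GTGGAACCCC. This occurs on the top strand at positions 67–76.
Amplicon spans positions 41–76: 36 bp.

36 bp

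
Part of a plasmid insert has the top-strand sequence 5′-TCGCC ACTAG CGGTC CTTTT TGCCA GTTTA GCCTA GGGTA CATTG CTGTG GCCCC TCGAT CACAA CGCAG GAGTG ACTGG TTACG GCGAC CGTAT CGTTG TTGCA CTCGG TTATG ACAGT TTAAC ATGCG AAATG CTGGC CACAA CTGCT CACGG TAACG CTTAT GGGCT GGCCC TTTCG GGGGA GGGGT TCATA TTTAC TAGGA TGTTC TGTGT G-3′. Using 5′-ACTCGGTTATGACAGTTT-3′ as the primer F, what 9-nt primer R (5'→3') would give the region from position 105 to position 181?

5'-CCGAAAGGG-3'

The product's 3' end on the top strand is position 181.
The reverse primer anneals to the top strand over positions 173–181, i.e. to CCCTTTCGG.
Its sequence written 5'→3' is the reverse complement: CCGAAAGGG.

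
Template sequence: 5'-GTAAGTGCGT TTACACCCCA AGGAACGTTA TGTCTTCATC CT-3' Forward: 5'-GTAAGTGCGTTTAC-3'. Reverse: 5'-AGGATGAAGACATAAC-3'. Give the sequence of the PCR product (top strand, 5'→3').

5'-GTAAGTGCGTTTACACCCCAAGGAACGTTATGTCTTCATCCT-3'

Scanning the template, GTAAGTGCGTTTAC occurs at positions 1–14; this primer anneals to the bottom strand there with its 3' end pointing downstream.
The reverse primer's reverse complement is GTTATGTCTTCATCCT, which matches the template at positions 27–42.
The product is the template from position 1 through 42 (42 bp).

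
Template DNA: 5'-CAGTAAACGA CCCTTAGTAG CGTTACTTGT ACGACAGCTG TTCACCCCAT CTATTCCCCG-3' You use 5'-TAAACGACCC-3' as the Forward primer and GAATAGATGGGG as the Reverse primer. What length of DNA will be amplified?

53 bp

The forward primer matches the template at positions 4–13.
Taking the reverse complement of GAATAGATGGGG gives CCCCATCTATTC, found at positions 45–56 on the template; the primer anneals here to the top strand with its 3' end pointing upstream.
Product length = (reverse-primer end) − (forward-primer start) + 1 = 56 − 4 + 1 = 53 bp.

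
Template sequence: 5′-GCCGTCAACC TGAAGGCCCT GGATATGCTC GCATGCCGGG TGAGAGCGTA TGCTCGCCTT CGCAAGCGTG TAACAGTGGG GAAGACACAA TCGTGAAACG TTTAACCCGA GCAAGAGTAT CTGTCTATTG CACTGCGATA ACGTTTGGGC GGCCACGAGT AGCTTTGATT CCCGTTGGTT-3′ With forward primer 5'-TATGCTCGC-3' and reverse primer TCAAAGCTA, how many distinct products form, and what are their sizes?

Two products: 145 bp, 120 bp

The forward primer TATGCTCGC matches the top strand at positions 24–32, 49–57.
The reverse primer's reverse complement is TAGCTTTGA, matching at positions 160–168.
Each forward site pairs with the reverse site to give a product ending at position 168: sizes 145, 120 bp.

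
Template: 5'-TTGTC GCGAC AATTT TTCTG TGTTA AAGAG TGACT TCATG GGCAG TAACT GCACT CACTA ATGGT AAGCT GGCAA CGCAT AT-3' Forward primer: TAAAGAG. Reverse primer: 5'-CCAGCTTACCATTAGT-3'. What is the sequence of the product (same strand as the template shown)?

Scanning the template, TAAAGAG occurs at positions 24–30; this primer anneals to the bottom strand there with its 3' end pointing downstream.
Reverse complement of the reverse primer: ACTAATGGTAAGCTGG. This occurs on the top strand at positions 57–72.
The product is the template from position 24 through 72 (49 bp).

5'-TAAAGAGTGACTTCATGGGCAGTAACTGCACTCACTAATGGTAAGCTGG-3'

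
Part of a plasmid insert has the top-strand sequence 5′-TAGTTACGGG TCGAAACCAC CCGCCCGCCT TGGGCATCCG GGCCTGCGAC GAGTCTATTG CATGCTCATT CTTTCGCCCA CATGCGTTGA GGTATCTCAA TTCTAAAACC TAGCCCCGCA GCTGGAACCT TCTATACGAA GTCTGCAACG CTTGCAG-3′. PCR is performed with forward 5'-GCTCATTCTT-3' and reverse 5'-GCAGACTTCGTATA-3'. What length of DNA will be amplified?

83 bp

The forward primer matches the template at positions 64–73.
Reverse complement of the reverse primer: TATACGAAGTCTGC. This occurs on the top strand at positions 133–146.
The product runs from position 64 to position 146, so its length is 146 − 64 + 1 = 83 bp.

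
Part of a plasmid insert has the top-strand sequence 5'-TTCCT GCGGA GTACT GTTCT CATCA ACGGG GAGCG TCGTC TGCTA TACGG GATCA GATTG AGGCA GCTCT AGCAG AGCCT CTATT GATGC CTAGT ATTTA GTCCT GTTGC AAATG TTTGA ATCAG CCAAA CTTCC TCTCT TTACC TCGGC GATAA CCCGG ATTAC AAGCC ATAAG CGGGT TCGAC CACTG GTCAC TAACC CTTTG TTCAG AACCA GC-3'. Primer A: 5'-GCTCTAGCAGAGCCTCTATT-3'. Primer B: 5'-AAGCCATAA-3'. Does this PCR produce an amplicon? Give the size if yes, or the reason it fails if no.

No product — both primers anneal to the same strand and extend in the same direction.

Primer A (GCTCTAGCAGAGCCTCTATT) matches the top strand at positions 66–85 (3' end points downstream).
Primer B (AAGCCATAA) also matches the top strand directly, at positions 166–174 — its reverse complement TTATGGCTT is not present.
Both primers anneal to the bottom strand with 3' ends pointing the same way, so neither can prime synthesis back toward the other.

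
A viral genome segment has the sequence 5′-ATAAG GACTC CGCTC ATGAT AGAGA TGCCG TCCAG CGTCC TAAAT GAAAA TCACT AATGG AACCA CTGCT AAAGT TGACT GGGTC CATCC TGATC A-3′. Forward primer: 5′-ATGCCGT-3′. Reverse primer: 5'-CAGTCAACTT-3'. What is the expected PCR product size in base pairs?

57 bp

The forward primer matches the template at positions 25–31.
Reverse complement of the reverse primer: AAGTTGACTG. This occurs on the top strand at positions 72–81.
Product length = (reverse-primer end) − (forward-primer start) + 1 = 81 − 25 + 1 = 57 bp.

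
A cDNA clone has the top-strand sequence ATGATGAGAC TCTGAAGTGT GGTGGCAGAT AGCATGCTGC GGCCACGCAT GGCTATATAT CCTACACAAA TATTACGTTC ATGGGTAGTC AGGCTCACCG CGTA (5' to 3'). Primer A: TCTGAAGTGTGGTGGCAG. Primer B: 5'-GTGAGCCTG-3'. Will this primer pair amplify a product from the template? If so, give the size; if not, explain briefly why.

Primer A (TCTGAAGTGTGGTGGCAG) matches the top strand at positions 11–28; it acts as a forward primer.
Primer B's reverse complement is CAGGCTCAC, matching the top strand at positions 90–98; it acts as a reverse primer.
The 3' ends face each other across positions 11–98, giving an 88 bp product.

Yes — an 88 bp product.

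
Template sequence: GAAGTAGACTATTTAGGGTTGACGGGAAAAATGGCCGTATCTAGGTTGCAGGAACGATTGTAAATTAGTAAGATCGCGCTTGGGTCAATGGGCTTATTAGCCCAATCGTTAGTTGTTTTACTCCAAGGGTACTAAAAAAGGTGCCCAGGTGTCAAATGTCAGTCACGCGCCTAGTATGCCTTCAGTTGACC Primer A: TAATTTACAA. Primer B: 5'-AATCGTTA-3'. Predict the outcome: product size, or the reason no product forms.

No product — the primers' 3' ends point away from each other.

Primer A (TAATTTACAA) has reverse complement TTGTAAATTA, which matches the top strand at positions 58–67; primer A anneals to the top strand there with its 3' end pointing upstream toward position 58.
Primer B (AATCGTTA) matches the top strand directly at positions 104–111; it anneals to the bottom strand with its 3' end pointing downstream toward position 111.
The 3' ends diverge (primer A extends toward position 1, primer B toward position 191), so the primers never converge on a shared product.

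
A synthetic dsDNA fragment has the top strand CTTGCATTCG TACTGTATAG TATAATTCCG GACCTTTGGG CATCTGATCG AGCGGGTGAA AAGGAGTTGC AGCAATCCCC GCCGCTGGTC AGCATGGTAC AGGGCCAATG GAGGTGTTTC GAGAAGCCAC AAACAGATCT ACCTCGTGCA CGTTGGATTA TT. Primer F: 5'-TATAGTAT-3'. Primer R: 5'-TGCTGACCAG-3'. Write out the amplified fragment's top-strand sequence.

5'-TATAGTATAATTCCGGACCTTTGGGCATCTGATCGAGCGGGTGAAAAGGAGTTGCAGCAATCCCCGCCGCTGGTCAGCA-3'

The forward primer matches the template at positions 16–23.
The reverse primer's reverse complement is CTGGTCAGCA, which matches the template at positions 85–94.
The product is the template from position 16 through 94 (79 bp).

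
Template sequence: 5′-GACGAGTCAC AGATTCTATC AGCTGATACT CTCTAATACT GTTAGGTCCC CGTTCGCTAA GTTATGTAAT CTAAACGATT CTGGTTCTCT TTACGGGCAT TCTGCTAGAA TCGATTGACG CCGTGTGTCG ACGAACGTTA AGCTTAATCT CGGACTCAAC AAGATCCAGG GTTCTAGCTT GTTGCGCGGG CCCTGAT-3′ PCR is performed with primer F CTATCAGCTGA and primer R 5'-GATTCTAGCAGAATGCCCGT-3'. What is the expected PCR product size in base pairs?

Scanning the template, CTATCAGCTGA occurs at positions 16–26; this primer anneals to the bottom strand there with its 3' end pointing downstream.
The reverse primer's reverse complement is ACGGGCATTCTGCTAGAATC, which matches the template at positions 93–112.
The product runs from position 16 to position 112, so its length is 112 − 16 + 1 = 97 bp.

97 bp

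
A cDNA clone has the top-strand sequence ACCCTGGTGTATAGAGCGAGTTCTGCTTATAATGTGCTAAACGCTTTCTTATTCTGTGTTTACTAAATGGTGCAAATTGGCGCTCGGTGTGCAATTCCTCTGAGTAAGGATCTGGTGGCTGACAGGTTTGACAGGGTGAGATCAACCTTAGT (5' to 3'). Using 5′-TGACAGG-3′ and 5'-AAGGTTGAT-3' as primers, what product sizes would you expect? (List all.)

The forward primer TGACAGG matches the top strand at positions 120–126, 129–135.
The reverse primer's reverse complement is ATCAACCTT, matching at positions 141–149.
Each forward site pairs with the reverse site to give a product ending at position 149: sizes 30, 21 bp.

30 bp, 21 bp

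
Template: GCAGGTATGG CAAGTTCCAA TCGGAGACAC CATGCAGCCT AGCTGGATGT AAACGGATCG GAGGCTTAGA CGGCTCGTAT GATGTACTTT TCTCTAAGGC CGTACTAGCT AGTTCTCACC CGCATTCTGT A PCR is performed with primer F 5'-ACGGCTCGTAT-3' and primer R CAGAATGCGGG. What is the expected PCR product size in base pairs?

The forward primer matches the template at positions 70–80.
Taking the reverse complement of CAGAATGCGGG gives CCCGCATTCTG, found at positions 119–129 on the template; the primer anneals here to the top strand with its 3' end pointing upstream.
Amplicon spans positions 70–129: 60 bp.

60 bp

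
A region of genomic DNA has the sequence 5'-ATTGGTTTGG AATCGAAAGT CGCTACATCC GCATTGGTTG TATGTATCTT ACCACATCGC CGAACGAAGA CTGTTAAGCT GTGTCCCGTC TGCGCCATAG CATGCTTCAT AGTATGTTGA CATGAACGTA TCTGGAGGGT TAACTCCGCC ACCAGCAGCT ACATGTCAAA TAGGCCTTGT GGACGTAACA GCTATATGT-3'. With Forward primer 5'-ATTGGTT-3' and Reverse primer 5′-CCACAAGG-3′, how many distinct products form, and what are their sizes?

Two products: 182 bp, 150 bp

The forward primer ATTGGTT matches the top strand at positions 1–7, 33–39.
The reverse primer's reverse complement is CCTTGTGG, matching at positions 175–182.
Each forward site pairs with the reverse site to give a product ending at position 182: sizes 182, 150 bp.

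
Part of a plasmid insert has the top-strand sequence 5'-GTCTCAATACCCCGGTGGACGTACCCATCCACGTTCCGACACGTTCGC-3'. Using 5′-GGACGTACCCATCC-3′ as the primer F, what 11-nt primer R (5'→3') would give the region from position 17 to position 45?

The product's 3' end on the top strand is position 45.
The reverse primer anneals to the top strand over positions 35–45, i.e. to TCCGACACGTT.
Its sequence written 5'→3' is the reverse complement: AACGTGTCGGA.

5'-AACGTGTCGGA-3'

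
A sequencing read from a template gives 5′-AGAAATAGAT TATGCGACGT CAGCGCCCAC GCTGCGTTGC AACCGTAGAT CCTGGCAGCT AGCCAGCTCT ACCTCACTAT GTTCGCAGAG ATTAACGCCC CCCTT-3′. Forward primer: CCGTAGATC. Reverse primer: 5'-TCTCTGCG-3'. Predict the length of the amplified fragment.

49 bp

Forward primer CCGTAGATC is found on the top strand at positions 43–51.
Taking the reverse complement of TCTCTGCG gives CGCAGAGA, found at positions 84–91 on the template; the primer anneals here to the top strand with its 3' end pointing upstream.
Amplicon spans positions 43–91: 49 bp.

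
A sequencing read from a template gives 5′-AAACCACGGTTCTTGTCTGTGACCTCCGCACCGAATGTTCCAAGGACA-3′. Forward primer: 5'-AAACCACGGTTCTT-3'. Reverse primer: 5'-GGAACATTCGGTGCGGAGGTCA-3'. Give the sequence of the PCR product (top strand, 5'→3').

5'-AAACCACGGTTCTTGTCTGTGACCTCCGCACCGAATGTTCC-3'

Scanning the template, AAACCACGGTTCTT occurs at positions 1–14; this primer anneals to the bottom strand there with its 3' end pointing downstream.
Reverse complement of the reverse primer: TGACCTCCGCACCGAATGTTCC. This occurs on the top strand at positions 20–41.
The product is the template from position 1 through 41 (41 bp).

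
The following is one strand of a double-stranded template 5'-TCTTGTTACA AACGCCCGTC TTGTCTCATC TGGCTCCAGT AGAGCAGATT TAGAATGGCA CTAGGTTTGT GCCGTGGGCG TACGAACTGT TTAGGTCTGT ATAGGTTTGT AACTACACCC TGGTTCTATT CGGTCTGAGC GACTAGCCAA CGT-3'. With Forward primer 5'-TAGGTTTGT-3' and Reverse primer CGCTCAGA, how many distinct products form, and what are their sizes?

Two products: 80 bp, 40 bp

The forward primer TAGGTTTGT matches the top strand at positions 62–70, 102–110.
The reverse primer's reverse complement is TCTGAGCG, matching at positions 134–141.
Each forward site pairs with the reverse site to give a product ending at position 141: sizes 80, 40 bp.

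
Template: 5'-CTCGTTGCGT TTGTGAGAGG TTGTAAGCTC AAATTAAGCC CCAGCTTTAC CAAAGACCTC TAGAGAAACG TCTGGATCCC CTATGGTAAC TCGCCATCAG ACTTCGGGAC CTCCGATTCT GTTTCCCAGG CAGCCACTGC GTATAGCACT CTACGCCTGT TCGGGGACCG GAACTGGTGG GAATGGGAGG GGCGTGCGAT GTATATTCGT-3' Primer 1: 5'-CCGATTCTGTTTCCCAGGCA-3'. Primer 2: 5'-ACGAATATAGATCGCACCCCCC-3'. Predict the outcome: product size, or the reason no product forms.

Primer 2 (ACGAATATAGATCGCACCCCCC) does not match the top strand, and its reverse complement GGGGGGTGCGATCTATATTCGT does not match either.
With no annealing site for primer 2, no amplification occurs.

No product — primer 2 has no binding site in the template.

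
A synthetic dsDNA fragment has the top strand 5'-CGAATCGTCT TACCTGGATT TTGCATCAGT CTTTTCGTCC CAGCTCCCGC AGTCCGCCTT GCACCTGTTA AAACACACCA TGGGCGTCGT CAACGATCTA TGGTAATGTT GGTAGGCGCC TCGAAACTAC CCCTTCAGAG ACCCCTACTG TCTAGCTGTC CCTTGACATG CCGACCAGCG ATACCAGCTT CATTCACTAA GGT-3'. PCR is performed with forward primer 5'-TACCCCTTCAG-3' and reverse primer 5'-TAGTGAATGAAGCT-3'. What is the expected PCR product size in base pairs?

Scanning the template, TACCCCTTCAG occurs at positions 128–138; this primer anneals to the bottom strand there with its 3' end pointing downstream.
The reverse primer's reverse complement is AGCTTCATTCACTA, which matches the template at positions 186–199.
Amplicon spans positions 128–199: 72 bp.

72 bp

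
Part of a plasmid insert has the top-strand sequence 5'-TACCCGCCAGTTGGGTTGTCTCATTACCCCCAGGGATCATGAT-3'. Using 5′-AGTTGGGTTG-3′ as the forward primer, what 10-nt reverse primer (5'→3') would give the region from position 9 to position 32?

5'-TGGGGGTAAT-3'

The product's 3' end on the top strand is position 32.
The reverse primer anneals to the top strand over positions 23–32, i.e. to ATTACCCCCA.
Its sequence written 5'→3' is the reverse complement: TGGGGGTAAT.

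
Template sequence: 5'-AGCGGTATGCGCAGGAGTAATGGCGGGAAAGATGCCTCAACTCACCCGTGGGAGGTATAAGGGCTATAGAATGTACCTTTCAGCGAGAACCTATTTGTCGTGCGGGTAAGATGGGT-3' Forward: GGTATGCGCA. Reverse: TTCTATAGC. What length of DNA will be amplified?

68 bp

Scanning the template, GGTATGCGCA occurs at positions 4–13; this primer anneals to the bottom strand there with its 3' end pointing downstream.
Taking the reverse complement of TTCTATAGC gives GCTATAGAA, found at positions 63–71 on the template; the primer anneals here to the top strand with its 3' end pointing upstream.
Product length = (reverse-primer end) − (forward-primer start) + 1 = 71 − 4 + 1 = 68 bp.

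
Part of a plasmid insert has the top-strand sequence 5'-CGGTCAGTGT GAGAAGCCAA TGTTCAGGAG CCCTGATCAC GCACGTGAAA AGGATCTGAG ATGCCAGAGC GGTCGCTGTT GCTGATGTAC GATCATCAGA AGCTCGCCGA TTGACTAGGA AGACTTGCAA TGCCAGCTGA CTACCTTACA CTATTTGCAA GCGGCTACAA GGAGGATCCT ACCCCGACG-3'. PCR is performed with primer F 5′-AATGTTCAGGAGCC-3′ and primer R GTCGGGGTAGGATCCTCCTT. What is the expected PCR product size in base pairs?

The forward primer matches the template at positions 19–32.
Taking the reverse complement of GTCGGGGTAGGATCCTCCTT gives AAGGAGGATCCTACCCCGAC, found at positions 169–188 on the template; the primer anneals here to the top strand with its 3' end pointing upstream.
The product runs from position 19 to position 188, so its length is 188 − 19 + 1 = 170 bp.

170 bp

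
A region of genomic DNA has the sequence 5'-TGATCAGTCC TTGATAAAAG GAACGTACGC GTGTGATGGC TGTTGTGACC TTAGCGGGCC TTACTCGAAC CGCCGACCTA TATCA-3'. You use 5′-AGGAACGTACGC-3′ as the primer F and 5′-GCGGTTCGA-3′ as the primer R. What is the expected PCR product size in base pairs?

55 bp

The forward primer matches the template at positions 19–30.
Reverse complement of the reverse primer: TCGAACCGC. This occurs on the top strand at positions 65–73.
Amplicon spans positions 19–73: 55 bp.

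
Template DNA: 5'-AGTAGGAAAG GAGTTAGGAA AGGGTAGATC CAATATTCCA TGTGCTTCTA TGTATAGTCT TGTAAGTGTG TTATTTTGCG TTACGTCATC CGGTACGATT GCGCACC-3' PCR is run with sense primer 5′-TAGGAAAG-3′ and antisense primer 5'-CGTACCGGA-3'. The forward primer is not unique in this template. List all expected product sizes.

95 bp, 83 bp

The forward primer TAGGAAAG matches the top strand at positions 3–10, 15–22.
The reverse primer's reverse complement is TCCGGTACG, matching at positions 89–97.
Each forward site pairs with the reverse site to give a product ending at position 97: sizes 95, 83 bp.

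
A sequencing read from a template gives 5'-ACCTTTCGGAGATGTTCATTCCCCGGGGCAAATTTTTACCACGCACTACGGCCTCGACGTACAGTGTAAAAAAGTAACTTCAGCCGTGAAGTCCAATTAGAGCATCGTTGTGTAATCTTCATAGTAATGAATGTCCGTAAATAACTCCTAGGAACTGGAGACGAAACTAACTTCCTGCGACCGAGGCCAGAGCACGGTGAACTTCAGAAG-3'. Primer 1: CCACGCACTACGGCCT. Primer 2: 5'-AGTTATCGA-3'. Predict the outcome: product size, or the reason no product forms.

No product — primer 2 has no binding site in the template.

Primer 2 (AGTTATCGA) does not match the top strand, and its reverse complement TCGATAACT does not match either.
With no annealing site for primer 2, no amplification occurs.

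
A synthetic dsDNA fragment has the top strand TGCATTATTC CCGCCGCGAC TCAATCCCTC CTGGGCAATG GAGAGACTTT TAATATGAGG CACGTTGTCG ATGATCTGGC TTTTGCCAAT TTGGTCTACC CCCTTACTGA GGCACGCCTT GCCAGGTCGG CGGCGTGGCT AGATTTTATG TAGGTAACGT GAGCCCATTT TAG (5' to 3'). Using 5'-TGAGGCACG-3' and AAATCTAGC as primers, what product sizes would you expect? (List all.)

The forward primer TGAGGCACG matches the top strand at positions 56–64, 108–116.
The reverse primer's reverse complement is GCTAGATTT, matching at positions 138–146.
Each forward site pairs with the reverse site to give a product ending at position 146: sizes 91, 39 bp.

91 bp, 39 bp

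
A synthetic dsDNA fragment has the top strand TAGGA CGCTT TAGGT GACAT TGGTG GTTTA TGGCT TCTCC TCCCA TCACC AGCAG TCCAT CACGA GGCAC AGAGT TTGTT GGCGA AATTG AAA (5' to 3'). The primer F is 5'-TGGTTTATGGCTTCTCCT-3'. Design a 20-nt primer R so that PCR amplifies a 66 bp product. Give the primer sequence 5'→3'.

5'-AATTTCGCCAACAAACTCTG-3'

The forward primer binds at positions 24–41, so a 66 bp product ends at position 24 + 66 − 1 = 89.
The reverse primer anneals to the top strand over positions 70–89, i.e. to CAGAGTTTGTTGGCGAAATT.
Its sequence written 5'→3' is the reverse complement: AATTTCGCCAACAAACTCTG.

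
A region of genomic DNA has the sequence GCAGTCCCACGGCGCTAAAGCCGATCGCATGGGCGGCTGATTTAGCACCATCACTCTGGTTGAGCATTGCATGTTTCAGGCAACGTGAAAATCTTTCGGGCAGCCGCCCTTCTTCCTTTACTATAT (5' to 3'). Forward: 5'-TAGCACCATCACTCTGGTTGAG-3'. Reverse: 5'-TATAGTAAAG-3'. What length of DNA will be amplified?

The forward primer matches the template at positions 43–64.
Reverse complement of the reverse primer: CTTTACTATA. This occurs on the top strand at positions 116–125.
Product length = (reverse-primer end) − (forward-primer start) + 1 = 125 − 43 + 1 = 83 bp.

83 bp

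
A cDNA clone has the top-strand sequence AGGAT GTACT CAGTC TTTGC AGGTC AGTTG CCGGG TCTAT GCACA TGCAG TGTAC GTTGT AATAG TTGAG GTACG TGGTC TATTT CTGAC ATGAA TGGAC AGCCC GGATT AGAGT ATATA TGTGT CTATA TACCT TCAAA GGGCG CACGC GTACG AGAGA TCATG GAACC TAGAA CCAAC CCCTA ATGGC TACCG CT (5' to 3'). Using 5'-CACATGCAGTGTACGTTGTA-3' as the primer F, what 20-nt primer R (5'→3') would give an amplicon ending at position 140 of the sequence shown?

5'-TTTGAAGGTATATAGACACA-3'

The forward primer binds at positions 42–61; the product's 3' end on the top strand is position 140.
The reverse primer anneals to the top strand over positions 121–140, i.e. to TGTGTCTATATACCTTCAAA.
Its sequence written 5'→3' is the reverse complement: TTTGAAGGTATATAGACACA.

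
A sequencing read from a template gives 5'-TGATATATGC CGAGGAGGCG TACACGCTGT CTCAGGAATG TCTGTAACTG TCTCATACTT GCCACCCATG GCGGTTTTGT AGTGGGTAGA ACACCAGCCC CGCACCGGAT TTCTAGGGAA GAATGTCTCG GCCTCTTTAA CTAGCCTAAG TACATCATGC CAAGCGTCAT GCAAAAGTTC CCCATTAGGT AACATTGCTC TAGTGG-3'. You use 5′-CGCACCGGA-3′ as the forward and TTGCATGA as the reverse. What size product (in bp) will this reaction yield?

Scanning the template, CGCACCGGA occurs at positions 101–109; this primer anneals to the bottom strand there with its 3' end pointing downstream.
Taking the reverse complement of TTGCATGA gives TCATGCAA, found at positions 167–174 on the template; the primer anneals here to the top strand with its 3' end pointing upstream.
The product runs from position 101 to position 174, so its length is 174 − 101 + 1 = 74 bp.

74 bp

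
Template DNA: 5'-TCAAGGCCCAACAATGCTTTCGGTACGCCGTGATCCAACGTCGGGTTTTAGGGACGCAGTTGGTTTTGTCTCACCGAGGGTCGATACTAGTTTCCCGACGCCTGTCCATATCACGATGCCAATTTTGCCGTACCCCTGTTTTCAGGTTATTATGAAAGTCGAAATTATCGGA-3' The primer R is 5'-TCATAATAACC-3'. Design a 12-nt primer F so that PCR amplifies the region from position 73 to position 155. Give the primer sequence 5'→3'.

The reverse primer's reverse complement GGTTATTATGA matches the template at positions 145–155; the product starts at position 73.
The forward primer is identical to the top strand over positions 73–84: ACCGAGGGTCGA.

5'-ACCGAGGGTCGA-3'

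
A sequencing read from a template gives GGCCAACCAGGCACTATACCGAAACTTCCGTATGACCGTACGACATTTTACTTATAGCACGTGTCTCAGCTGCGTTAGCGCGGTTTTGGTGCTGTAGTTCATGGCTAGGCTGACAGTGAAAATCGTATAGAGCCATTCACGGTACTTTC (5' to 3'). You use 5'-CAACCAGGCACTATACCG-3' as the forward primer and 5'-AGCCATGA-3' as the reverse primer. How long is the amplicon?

Forward primer CAACCAGGCACTATACCG is found on the top strand at positions 4–21.
Reverse complement of the reverse primer: TCATGGCT. This occurs on the top strand at positions 99–106.
Amplicon spans positions 4–106: 103 bp.

103 bp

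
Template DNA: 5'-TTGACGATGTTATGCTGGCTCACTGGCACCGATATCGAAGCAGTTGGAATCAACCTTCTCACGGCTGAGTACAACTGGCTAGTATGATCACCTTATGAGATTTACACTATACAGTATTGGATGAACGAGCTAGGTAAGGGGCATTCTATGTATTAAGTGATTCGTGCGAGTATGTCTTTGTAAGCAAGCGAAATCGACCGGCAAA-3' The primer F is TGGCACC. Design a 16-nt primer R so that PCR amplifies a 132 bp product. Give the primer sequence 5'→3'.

The forward primer binds at positions 24–30, so a 132 bp product ends at position 24 + 132 − 1 = 155.
The reverse primer anneals to the top strand over positions 140–155, i.e. to GGCATTCTATGTATTA.
Its sequence written 5'→3' is the reverse complement: TAATACATAGAATGCC.

5'-TAATACATAGAATGCC-3'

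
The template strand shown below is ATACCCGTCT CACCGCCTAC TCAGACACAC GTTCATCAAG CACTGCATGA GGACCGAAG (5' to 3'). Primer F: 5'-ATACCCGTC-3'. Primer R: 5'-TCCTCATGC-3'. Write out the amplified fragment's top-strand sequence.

5'-ATACCCGTCTCACCGCCTACTCAGACACACGTTCATCAAGCACTGCATGAGGA-3'

The forward primer matches the template at positions 1–9.
The reverse primer's reverse complement is GCATGAGGA, which matches the template at positions 45–53.
The product is the template from position 1 through 53 (53 bp).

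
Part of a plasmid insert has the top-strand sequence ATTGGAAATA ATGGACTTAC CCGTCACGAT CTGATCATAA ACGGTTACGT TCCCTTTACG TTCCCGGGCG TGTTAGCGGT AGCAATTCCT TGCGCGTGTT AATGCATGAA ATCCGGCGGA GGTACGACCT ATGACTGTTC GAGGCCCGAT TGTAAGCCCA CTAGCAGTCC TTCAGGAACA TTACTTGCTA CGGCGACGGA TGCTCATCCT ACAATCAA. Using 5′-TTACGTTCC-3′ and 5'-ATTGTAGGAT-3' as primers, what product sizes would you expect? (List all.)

The forward primer TTACGTTCC matches the top strand at positions 45–53, 56–64.
The reverse primer's reverse complement is ATCCTACAAT, matching at positions 206–215.
Each forward site pairs with the reverse site to give a product ending at position 215: sizes 171, 160 bp.

171 bp, 160 bp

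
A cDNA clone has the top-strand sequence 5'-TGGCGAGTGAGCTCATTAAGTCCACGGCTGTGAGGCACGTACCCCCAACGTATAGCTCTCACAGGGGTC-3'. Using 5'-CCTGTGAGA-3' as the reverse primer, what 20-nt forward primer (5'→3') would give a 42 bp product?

5'-ACGGCTGTGAGGCACGTACC-3'

The reverse primer's reverse complement TCTCACAGG matches the template at positions 57–65, so the product ends at position 65.
A 42 bp product then starts at position 65 − 42 + 1 = 24.
The forward primer is identical to the top strand there: ACGGCTGTGAGGCACGTACC.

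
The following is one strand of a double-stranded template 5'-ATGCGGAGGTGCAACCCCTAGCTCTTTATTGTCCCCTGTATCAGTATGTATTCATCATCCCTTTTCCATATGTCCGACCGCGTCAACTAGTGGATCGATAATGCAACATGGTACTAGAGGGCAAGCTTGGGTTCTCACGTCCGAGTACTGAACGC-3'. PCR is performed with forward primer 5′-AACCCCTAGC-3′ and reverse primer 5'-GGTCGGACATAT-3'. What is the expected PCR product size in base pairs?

Forward primer AACCCCTAGC is found on the top strand at positions 13–22.
Reverse complement of the reverse primer: ATATGTCCGACC. This occurs on the top strand at positions 68–79.
The product runs from position 13 to position 79, so its length is 79 − 13 + 1 = 67 bp.

67 bp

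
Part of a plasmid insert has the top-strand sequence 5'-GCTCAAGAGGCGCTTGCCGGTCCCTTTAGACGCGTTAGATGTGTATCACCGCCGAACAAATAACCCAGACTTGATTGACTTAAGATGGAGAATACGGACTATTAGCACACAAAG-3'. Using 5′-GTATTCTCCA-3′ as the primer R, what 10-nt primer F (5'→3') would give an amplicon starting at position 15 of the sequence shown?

5'-TGCCGGTCCC-3'

The reverse primer's reverse complement TGGAGAATAC matches the template at positions 86–95; the product starts at position 15.
The forward primer is identical to the top strand over positions 15–24: TGCCGGTCCC.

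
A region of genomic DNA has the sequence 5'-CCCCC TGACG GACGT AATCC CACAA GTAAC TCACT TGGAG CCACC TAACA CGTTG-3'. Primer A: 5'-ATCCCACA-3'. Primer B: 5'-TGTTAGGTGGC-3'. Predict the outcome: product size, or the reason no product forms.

Yes — a 34 bp product.

Primer A (ATCCCACA) matches the top strand at positions 17–24; it acts as a forward primer.
Primer B's reverse complement is GCCACCTAACA, matching the top strand at positions 40–50; it acts as a reverse primer.
The 3' ends face each other across positions 17–50, giving a 34 bp product.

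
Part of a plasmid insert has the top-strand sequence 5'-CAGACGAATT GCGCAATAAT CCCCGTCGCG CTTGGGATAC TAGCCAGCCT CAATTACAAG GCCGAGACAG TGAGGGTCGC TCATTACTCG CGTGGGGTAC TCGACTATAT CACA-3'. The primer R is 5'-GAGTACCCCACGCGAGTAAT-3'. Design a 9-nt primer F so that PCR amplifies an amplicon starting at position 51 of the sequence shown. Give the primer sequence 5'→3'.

5'-CAATTACAA-3'

The reverse primer's reverse complement ATTACTCGCGTGGGGTACTC matches the template at positions 83–102; the product starts at position 51.
The forward primer is identical to the top strand over positions 51–59: CAATTACAA.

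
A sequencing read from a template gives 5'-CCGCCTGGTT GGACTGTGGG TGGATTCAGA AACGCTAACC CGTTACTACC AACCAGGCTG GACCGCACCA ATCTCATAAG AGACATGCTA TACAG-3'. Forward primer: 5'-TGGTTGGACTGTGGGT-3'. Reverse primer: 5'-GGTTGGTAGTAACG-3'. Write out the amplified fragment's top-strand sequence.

5'-TGGTTGGACTGTGGGTGGATTCAGAAACGCTAACCCGTTACTACCAACC-3'

The forward primer matches the template at positions 6–21.
Reverse complement of the reverse primer: CGTTACTACCAACC. This occurs on the top strand at positions 41–54.
The product is the template from position 6 through 54 (49 bp).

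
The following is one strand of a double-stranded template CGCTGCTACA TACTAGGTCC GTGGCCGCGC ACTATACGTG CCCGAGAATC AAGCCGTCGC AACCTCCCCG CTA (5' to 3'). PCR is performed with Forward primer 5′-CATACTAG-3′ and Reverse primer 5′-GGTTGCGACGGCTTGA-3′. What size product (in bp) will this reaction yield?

Scanning the template, CATACTAG occurs at positions 9–16; this primer anneals to the bottom strand there with its 3' end pointing downstream.
Reverse complement of the reverse primer: TCAAGCCGTCGCAACC. This occurs on the top strand at positions 49–64.
Product length = (reverse-primer end) − (forward-primer start) + 1 = 64 − 9 + 1 = 56 bp.

56 bp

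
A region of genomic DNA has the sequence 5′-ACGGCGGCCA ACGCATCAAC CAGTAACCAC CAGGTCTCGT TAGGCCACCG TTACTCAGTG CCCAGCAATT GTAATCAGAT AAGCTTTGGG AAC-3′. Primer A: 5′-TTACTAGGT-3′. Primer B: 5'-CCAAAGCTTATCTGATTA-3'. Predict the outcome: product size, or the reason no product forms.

No product — primer A has no binding site in the template.

Primer A (TTACTAGGT) does not match the top strand, and its reverse complement ACCTAGTAA does not match either.
With no annealing site for primer A, no amplification occurs.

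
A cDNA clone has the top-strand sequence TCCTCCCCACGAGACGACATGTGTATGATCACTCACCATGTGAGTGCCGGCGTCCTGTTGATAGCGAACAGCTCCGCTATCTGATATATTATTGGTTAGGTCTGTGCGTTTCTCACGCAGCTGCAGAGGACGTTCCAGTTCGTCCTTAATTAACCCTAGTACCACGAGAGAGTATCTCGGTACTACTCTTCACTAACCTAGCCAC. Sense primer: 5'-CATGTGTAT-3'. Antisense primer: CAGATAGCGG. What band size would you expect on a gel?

66 bp

The forward primer matches the template at positions 18–26.
Reverse complement of the reverse primer: CCGCTATCTG. This occurs on the top strand at positions 74–83.
Amplicon spans positions 18–83: 66 bp.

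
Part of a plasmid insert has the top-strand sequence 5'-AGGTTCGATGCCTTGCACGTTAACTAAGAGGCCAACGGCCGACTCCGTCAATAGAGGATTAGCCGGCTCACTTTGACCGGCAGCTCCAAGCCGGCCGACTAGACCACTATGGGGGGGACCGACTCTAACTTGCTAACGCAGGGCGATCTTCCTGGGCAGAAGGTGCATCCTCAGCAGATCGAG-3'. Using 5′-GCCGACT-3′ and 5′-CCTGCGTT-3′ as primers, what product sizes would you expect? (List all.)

The forward primer GCCGACT matches the top strand at positions 38–44, 94–100.
The reverse primer's reverse complement is AACGCAGG, matching at positions 135–142.
Each forward site pairs with the reverse site to give a product ending at position 142: sizes 105, 49 bp.

105 bp, 49 bp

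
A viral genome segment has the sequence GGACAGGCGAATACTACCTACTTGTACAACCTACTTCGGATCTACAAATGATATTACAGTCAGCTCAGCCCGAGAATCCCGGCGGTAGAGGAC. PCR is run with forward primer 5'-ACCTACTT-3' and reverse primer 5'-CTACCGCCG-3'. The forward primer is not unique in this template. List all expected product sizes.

The forward primer ACCTACTT matches the top strand at positions 16–23, 29–36.
The reverse primer's reverse complement is CGGCGGTAG, matching at positions 80–88.
Each forward site pairs with the reverse site to give a product ending at position 88: sizes 73, 60 bp.

73 bp, 60 bp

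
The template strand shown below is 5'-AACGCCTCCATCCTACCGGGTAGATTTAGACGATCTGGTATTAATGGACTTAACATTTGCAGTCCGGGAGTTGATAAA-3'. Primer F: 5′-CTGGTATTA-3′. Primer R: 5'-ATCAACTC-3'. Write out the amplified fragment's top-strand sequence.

5'-CTGGTATTAATGGACTTAACATTTGCAGTCCGGGAGTTGAT-3'

Forward primer CTGGTATTA is found on the top strand at positions 35–43.
Taking the reverse complement of ATCAACTC gives GAGTTGAT, found at positions 68–75 on the template; the primer anneals here to the top strand with its 3' end pointing upstream.
The product is the template from position 35 through 75 (41 bp).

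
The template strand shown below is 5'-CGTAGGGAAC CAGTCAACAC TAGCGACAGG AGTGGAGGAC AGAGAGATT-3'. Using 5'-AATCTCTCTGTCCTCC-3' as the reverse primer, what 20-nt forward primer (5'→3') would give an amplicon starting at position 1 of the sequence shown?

The reverse primer's reverse complement GGAGGACAGAGAGATT matches the template at positions 34–49; the product starts at position 1.
The forward primer is identical to the top strand over positions 1–20: CGTAGGGAACCAGTCAACAC.

5'-CGTAGGGAACCAGTCAACAC-3'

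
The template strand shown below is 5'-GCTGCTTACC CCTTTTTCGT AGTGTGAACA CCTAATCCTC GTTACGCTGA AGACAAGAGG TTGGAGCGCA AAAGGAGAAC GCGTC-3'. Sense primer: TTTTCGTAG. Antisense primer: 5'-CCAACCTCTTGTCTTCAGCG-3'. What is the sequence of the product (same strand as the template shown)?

5'-TTTTCGTAGTGTGAACACCTAATCCTCGTTACGCTGAAGACAAGAGGTTGG-3'

The forward primer matches the template at positions 14–22.
The reverse primer's reverse complement is CGCTGAAGACAAGAGGTTGG, which matches the template at positions 45–64.
The product is the template from position 14 through 64 (51 bp).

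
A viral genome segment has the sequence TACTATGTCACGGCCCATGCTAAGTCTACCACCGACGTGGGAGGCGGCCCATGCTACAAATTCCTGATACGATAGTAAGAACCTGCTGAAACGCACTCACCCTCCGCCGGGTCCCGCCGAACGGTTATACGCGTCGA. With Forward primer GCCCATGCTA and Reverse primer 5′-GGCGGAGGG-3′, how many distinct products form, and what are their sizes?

Two products: 96 bp, 62 bp

The forward primer GCCCATGCTA matches the top strand at positions 13–22, 47–56.
The reverse primer's reverse complement is CCCTCCGCC, matching at positions 100–108.
Each forward site pairs with the reverse site to give a product ending at position 108: sizes 96, 62 bp.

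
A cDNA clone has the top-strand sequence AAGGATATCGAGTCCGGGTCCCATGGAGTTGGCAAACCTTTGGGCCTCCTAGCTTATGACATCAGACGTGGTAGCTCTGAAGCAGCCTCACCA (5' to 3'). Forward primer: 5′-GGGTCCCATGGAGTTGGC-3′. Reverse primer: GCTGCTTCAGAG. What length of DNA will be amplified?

Forward primer GGGTCCCATGGAGTTGGC is found on the top strand at positions 16–33.
Reverse complement of the reverse primer: CTCTGAAGCAGC. This occurs on the top strand at positions 75–86.
Amplicon spans positions 16–86: 71 bp.

71 bp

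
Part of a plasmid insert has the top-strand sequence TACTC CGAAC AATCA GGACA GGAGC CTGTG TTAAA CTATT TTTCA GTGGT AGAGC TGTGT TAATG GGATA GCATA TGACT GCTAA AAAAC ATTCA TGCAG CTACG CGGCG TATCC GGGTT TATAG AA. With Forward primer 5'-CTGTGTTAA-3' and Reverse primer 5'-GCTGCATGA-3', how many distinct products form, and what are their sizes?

Two products: 76 bp, 47 bp

The forward primer CTGTGTTAA matches the top strand at positions 26–34, 55–63.
The reverse primer's reverse complement is TCATGCAGC, matching at positions 93–101.
Each forward site pairs with the reverse site to give a product ending at position 101: sizes 76, 47 bp.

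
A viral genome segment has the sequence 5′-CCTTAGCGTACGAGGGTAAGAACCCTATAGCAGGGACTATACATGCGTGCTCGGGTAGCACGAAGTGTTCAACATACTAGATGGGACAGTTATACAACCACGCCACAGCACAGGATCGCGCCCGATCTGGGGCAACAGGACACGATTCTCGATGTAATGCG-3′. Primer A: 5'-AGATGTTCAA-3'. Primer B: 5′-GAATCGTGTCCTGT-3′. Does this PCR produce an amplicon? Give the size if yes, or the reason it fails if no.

No product — primer A has no binding site in the template.

Primer A (AGATGTTCAA) does not match the top strand, and its reverse complement TTGAACATCT does not match either.
With no annealing site for primer A, no amplification occurs.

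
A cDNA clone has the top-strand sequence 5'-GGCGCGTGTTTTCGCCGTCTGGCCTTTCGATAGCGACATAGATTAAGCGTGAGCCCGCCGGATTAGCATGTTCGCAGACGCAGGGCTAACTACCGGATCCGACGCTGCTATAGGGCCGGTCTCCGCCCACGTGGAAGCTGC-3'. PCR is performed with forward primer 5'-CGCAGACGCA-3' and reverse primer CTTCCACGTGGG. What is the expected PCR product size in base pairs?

65 bp

The forward primer matches the template at positions 73–82.
Taking the reverse complement of CTTCCACGTGGG gives CCCACGTGGAAG, found at positions 126–137 on the template; the primer anneals here to the top strand with its 3' end pointing upstream.
Product length = (reverse-primer end) − (forward-primer start) + 1 = 137 − 73 + 1 = 65 bp.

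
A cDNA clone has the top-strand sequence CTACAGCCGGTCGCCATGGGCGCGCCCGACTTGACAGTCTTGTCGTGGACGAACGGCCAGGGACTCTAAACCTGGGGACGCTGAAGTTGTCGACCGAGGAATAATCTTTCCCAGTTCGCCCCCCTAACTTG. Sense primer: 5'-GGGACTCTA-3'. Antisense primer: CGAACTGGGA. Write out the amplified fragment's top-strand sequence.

The forward primer matches the template at positions 60–68.
Reverse complement of the reverse primer: TCCCAGTTCG. This occurs on the top strand at positions 109–118.
The product is the template from position 60 through 118 (59 bp).

5'-GGGACTCTAAACCTGGGGACGCTGAAGTTGTCGACCGAGGAATAATCTTTCCCAGTTCG-3'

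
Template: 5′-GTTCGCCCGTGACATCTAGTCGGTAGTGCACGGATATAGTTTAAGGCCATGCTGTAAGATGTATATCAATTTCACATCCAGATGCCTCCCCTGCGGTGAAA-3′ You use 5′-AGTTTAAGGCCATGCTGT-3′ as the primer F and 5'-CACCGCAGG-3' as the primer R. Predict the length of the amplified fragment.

Forward primer AGTTTAAGGCCATGCTGT is found on the top strand at positions 38–55.
Reverse complement of the reverse primer: CCTGCGGTG. This occurs on the top strand at positions 90–98.
The product runs from position 38 to position 98, so its length is 98 − 38 + 1 = 61 bp.

61 bp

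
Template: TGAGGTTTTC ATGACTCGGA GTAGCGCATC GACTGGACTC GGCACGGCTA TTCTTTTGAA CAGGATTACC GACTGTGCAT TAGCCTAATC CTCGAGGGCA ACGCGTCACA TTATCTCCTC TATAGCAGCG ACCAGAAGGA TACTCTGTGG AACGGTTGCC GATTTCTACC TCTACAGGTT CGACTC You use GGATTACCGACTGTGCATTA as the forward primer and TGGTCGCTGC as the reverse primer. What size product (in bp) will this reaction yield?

72 bp

Scanning the template, GGATTACCGACTGTGCATTA occurs at positions 63–82; this primer anneals to the bottom strand there with its 3' end pointing downstream.
Taking the reverse complement of TGGTCGCTGC gives GCAGCGACCA, found at positions 125–134 on the template; the primer anneals here to the top strand with its 3' end pointing upstream.
Amplicon spans positions 63–134: 72 bp.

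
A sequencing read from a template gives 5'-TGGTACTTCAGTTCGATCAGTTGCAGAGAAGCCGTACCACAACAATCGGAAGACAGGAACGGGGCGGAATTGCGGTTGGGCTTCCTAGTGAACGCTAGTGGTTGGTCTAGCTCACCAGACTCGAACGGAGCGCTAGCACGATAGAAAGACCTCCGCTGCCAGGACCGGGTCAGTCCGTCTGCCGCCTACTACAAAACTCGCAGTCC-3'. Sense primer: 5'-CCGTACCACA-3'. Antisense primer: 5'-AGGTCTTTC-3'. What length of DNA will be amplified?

121 bp

The forward primer matches the template at positions 32–41.
Taking the reverse complement of AGGTCTTTC gives GAAAGACCT, found at positions 144–152 on the template; the primer anneals here to the top strand with its 3' end pointing upstream.
Amplicon spans positions 32–152: 121 bp.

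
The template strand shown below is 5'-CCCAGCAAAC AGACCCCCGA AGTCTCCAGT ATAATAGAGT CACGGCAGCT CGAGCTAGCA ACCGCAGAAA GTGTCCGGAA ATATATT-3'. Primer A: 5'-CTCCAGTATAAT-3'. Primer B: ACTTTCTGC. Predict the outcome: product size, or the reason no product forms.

Yes — a 49 bp product.

Primer A (CTCCAGTATAAT) matches the top strand at positions 24–35; it acts as a forward primer.
Primer B's reverse complement is GCAGAAAGT, matching the top strand at positions 64–72; it acts as a reverse primer.
The 3' ends face each other across positions 24–72, giving a 49 bp product.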